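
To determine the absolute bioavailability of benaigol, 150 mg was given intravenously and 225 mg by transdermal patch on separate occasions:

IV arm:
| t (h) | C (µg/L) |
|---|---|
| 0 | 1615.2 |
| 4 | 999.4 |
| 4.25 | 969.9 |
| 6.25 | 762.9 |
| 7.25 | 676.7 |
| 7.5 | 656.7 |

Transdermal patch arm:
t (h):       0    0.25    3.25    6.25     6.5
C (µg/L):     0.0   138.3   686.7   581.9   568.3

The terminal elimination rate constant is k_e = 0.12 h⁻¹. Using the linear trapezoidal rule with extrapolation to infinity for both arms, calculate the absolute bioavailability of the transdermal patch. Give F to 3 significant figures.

Trapezoidal AUC_0→7.5 (IV):
  [0→4]: (1615.2+999.4)/2 × 4 = 5229.2
  [4→4.25]: (999.4+969.9)/2 × 0.25 = 246.1625
  [4.25→6.25]: (969.9+762.9)/2 × 2 = 1732.8
  [6.25→7.25]: (762.9+676.7)/2 × 1 = 719.8
  [7.25→7.5]: (676.7+656.7)/2 × 0.25 = 166.675
  Sum = 8094.6375 µg/L·h
IV tail: 656.7/0.12 = 5472.500; AUC_iv,0→∞ = 8094.6375 + 5472.500 = 13567.1375 µg/L·h
Trapezoidal AUC_0→6.5 (transdermal patch):
  [0→0.25]: (0.0+138.3)/2 × 0.25 = 17.2875
  [0.25→3.25]: (138.3+686.7)/2 × 3 = 1237.5
  [3.25→6.25]: (686.7+581.9)/2 × 3 = 1902.9
  [6.25→6.5]: (581.9+568.3)/2 × 0.25 = 143.775
  Sum = 3301.4625 µg/L·h
transdermal patch tail: 568.3/0.12 = 4735.833; AUC_ev,0→∞ = 3301.4625 + 4735.833 = 8037.2955 µg/L·h
F = (AUC_ev/D_ev)/(AUC_iv/D_iv) = (8037.2955/225)/(13567.1375/150) = 35.7213/90.4476 = 0.3949

F = 0.395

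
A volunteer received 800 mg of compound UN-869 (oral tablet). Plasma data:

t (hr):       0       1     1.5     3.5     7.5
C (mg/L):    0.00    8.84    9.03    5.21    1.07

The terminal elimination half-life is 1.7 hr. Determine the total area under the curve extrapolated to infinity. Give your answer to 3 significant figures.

Trapezoidal AUC_0→7.5:
  [0→1]: (0.00+8.84)/2 × 1 = 4.42
  [1→1.5]: (8.84+9.03)/2 × 0.5 = 4.4675
  [1.5→3.5]: (9.03+5.21)/2 × 2 = 14.24
  [3.5→7.5]: (5.21+1.07)/2 × 4 = 12.56
  Sum = 35.6875 mg/L·hr
k_e = ln2 / t½ = 0.693147 / 1.7 = 0.4077 hr^-1
Extrapolated tail: C_last / k_e = 1.07 / 0.4077 = 2.624
AUC_0→∞ = 35.6875 + 2.624 = 38.3115 mg/L·hr

AUC = 38.3 mg/L·hr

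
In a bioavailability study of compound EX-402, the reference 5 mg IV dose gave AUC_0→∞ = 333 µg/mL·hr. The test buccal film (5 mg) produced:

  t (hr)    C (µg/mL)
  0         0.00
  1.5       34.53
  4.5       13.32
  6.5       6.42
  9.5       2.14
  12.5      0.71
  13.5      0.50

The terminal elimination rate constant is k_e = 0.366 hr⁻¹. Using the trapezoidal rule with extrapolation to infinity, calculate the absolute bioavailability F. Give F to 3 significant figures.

F = 0.410

Trapezoidal AUC_0→13.5 (buccal film):
  [0→1.5]: (0.00+34.53)/2 × 1.5 = 25.8975
  [1.5→4.5]: (34.53+13.32)/2 × 3 = 71.775
  [4.5→6.5]: (13.32+6.42)/2 × 2 = 19.74
  [6.5→9.5]: (6.42+2.14)/2 × 3 = 12.84
  [9.5→12.5]: (2.14+0.71)/2 × 3 = 4.275
  [12.5→13.5]: (0.71+0.50)/2 × 1 = 0.605
  Sum = 135.1325 µg/mL·hr
Tail: C_last/k_e = 0.50/0.366 = 1.366
AUC_0→∞ (buccal film) = 135.1325 + 1.366 = 136.4985 µg/mL·hr
F = (AUC_ev/D_ev)/(AUC_iv/D_iv) = (136.4985/5)/(333/5) = 27.2997/66.6 = 0.4099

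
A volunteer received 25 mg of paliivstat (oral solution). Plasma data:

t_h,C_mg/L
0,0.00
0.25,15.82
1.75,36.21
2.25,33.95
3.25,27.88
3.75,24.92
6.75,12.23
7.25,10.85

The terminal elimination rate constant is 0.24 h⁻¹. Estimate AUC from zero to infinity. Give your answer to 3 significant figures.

Trapezoidal AUC_0→7.25:
  [0→0.25]: (0.00+15.82)/2 × 0.25 = 1.9775
  [0.25→1.75]: (15.82+36.21)/2 × 1.5 = 39.0225
  [1.75→2.25]: (36.21+33.95)/2 × 0.5 = 17.54
  [2.25→3.25]: (33.95+27.88)/2 × 1 = 30.915
  [3.25→3.75]: (27.88+24.92)/2 × 0.5 = 13.2
  [3.75→6.75]: (24.92+12.23)/2 × 3 = 55.725
  [6.75→7.25]: (12.23+10.85)/2 × 0.5 = 5.77
  Sum = 164.15 mg/L·h
Extrapolated tail: C_last / k_e = 10.85 / 0.24 = 45.208
AUC_0→∞ = 164.15 + 45.208 = 209.358 mg/L·h

AUC = 209 mg/L·h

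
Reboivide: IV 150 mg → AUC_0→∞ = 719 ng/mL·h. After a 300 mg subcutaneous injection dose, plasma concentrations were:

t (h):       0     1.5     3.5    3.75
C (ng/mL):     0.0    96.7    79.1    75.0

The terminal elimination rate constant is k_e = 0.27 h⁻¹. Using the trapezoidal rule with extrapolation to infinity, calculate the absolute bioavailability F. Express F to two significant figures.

Trapezoidal AUC_0→3.75 (subcutaneous injection):
  [0→1.5]: (0.0+96.7)/2 × 1.5 = 72.525
  [1.5→3.5]: (96.7+79.1)/2 × 2 = 175.8
  [3.5→3.75]: (79.1+75.0)/2 × 0.25 = 19.2625
  Sum = 267.5875 ng/mL·h
Tail: C_last/k_e = 75.0/0.27 = 277.778
AUC_0→∞ (subcutaneous injection) = 267.5875 + 277.778 = 545.3655 ng/mL·h
F = (AUC_ev/D_ev)/(AUC_iv/D_iv) = (545.3655/300)/(719/150) = 1.817885/4.79333 = 0.3793

F = 0.38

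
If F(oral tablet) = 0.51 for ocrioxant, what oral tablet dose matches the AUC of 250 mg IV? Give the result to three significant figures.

For equal systemic exposure: F × D_ev = D_iv
D_ev = D_iv / F = 250 / 0.51 = 490.196 mg

D_oral = 490 mg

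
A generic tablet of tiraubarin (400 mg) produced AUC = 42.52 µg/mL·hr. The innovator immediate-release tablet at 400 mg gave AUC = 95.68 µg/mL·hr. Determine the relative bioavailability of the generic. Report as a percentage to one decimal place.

F_rel = (AUC_test/D_test) / (AUC_ref/D_ref)
      = (42.52/400) / (95.68/400)
      = 0.1063 / 0.2392 = 0.4444 = 44.44%

F_rel = 44.4%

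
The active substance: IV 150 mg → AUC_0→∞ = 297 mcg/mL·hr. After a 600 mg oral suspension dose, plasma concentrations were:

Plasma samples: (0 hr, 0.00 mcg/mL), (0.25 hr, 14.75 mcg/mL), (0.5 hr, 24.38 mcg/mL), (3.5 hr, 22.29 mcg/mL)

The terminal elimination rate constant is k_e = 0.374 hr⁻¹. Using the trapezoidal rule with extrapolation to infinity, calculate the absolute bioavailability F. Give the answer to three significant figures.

Trapezoidal AUC_0→3.5 (oral suspension):
  [0→0.25]: (0.00+14.75)/2 × 0.25 = 1.84375
  [0.25→0.5]: (14.75+24.38)/2 × 0.25 = 4.89125
  [0.5→3.5]: (24.38+22.29)/2 × 3 = 70.005
  Sum = 76.74 mcg/mL·hr
Tail: C_last/k_e = 22.29/0.374 = 59.599
AUC_0→∞ (oral suspension) = 76.74 + 59.599 = 136.339 mcg/mL·hr
F = (AUC_ev/D_ev)/(AUC_iv/D_iv) = (136.339/600)/(297/150) = 0.227232/1.98 = 0.1148

F = 0.115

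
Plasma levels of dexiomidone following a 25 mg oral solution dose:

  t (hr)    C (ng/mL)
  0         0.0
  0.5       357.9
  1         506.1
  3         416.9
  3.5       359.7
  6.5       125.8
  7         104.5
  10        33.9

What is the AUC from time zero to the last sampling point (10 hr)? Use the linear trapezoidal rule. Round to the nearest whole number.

AUC = 2416 ng/mL·hr

Trapezoidal AUC_0→10:
  [0→0.5]: (0.0+357.9)/2 × 0.5 = 89.475
  [0.5→1]: (357.9+506.1)/2 × 0.5 = 216.0
  [1→3]: (506.1+416.9)/2 × 2 = 923.0
  [3→3.5]: (416.9+359.7)/2 × 0.5 = 194.15
  [3.5→6.5]: (359.7+125.8)/2 × 3 = 728.25
  [6.5→7]: (125.8+104.5)/2 × 0.5 = 57.575
  [7→10]: (104.5+33.9)/2 × 3 = 207.6
  Sum = 2416.05 ng/mL·hr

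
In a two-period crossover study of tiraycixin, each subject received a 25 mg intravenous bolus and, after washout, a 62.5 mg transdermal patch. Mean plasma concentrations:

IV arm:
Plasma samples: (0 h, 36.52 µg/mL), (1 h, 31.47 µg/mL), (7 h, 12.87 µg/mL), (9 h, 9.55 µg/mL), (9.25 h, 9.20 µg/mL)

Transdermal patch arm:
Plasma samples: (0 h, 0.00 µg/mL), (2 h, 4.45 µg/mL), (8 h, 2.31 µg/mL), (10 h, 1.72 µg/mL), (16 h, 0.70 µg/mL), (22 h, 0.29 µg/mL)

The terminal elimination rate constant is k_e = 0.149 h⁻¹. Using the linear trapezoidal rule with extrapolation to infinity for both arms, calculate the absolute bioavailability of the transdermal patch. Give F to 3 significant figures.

F = 0.0646

Trapezoidal AUC_0→9.25 (IV):
  [0→1]: (36.52+31.47)/2 × 1 = 33.995
  [1→7]: (31.47+12.87)/2 × 6 = 133.02
  [7→9]: (12.87+9.55)/2 × 2 = 22.42
  [9→9.25]: (9.55+9.20)/2 × 0.25 = 2.34375
  Sum = 191.77875 µg/mL·h
IV tail: 9.20/0.149 = 61.745; AUC_iv,0→∞ = 191.77875 + 61.745 = 253.52375 µg/mL·h
Trapezoidal AUC_0→22 (transdermal patch):
  [0→2]: (0.00+4.45)/2 × 2 = 4.45
  [2→8]: (4.45+2.31)/2 × 6 = 20.28
  [8→10]: (2.31+1.72)/2 × 2 = 4.03
  [10→16]: (1.72+0.70)/2 × 6 = 7.26
  [16→22]: (0.70+0.29)/2 × 6 = 2.97
  Sum = 38.99 µg/mL·h
transdermal patch tail: 0.29/0.149 = 1.946; AUC_ev,0→∞ = 38.99 + 1.946 = 40.936 µg/mL·h
F = (AUC_ev/D_ev)/(AUC_iv/D_iv) = (40.936/62.5)/(253.52375/25) = 0.654976/10.14095 = 0.0646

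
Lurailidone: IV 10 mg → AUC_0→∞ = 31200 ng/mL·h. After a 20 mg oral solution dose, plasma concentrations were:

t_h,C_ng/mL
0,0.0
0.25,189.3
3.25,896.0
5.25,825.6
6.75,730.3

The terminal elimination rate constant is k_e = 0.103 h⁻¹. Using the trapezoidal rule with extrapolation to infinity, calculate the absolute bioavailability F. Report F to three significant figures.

Trapezoidal AUC_0→6.75 (oral solution):
  [0→0.25]: (0.0+189.3)/2 × 0.25 = 23.6625
  [0.25→3.25]: (189.3+896.0)/2 × 3 = 1627.95
  [3.25→5.25]: (896.0+825.6)/2 × 2 = 1721.6
  [5.25→6.75]: (825.6+730.3)/2 × 1.5 = 1166.925
  Sum = 4540.1375 ng/mL·h
Tail: C_last/k_e = 730.3/0.103 = 7090.291
AUC_0→∞ (oral solution) = 4540.1375 + 7090.291 = 11630.4285 ng/mL·h
F = (AUC_ev/D_ev)/(AUC_iv/D_iv) = (11630.4285/20)/(31200/10) = 581.521/3120 = 0.1864

F = 0.186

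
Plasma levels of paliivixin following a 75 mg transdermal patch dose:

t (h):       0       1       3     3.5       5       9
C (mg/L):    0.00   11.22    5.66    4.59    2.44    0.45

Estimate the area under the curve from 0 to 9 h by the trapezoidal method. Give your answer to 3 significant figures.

Trapezoidal AUC_0→9:
  [0→1]: (0.00+11.22)/2 × 1 = 5.61
  [1→3]: (11.22+5.66)/2 × 2 = 16.88
  [3→3.5]: (5.66+4.59)/2 × 0.5 = 2.5625
  [3.5→5]: (4.59+2.44)/2 × 1.5 = 5.2725
  [5→9]: (2.44+0.45)/2 × 4 = 5.78
  Sum = 36.105 mg/L·h

AUC = 36.1 mg/L·h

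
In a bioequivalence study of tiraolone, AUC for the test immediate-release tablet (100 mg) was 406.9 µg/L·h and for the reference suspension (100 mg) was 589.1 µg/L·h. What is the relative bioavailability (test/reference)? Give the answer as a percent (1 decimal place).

F_rel = (AUC_test/D_test) / (AUC_ref/D_ref)
      = (406.9/100) / (589.1/100)
      = 4.069 / 5.891 = 0.6907 = 69.07%

F_rel = 69.1%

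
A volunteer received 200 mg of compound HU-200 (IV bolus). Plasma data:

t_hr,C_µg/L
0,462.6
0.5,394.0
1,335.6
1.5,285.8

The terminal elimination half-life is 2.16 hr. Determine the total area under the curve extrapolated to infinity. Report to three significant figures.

Trapezoidal AUC_0→1.5:
  [0→0.5]: (462.6+394.0)/2 × 0.5 = 214.15
  [0.5→1]: (394.0+335.6)/2 × 0.5 = 182.4
  [1→1.5]: (335.6+285.8)/2 × 0.5 = 155.35
  Sum = 551.9 µg/L·hr
k_e = ln2 / t½ = 0.693147 / 2.16 = 0.3209 hr^-1
Extrapolated tail: C_last / k_e = 285.8 / 0.3209 = 890.620
AUC_0→∞ = 551.9 + 890.620 = 1442.52 µg/L·hr

AUC = 1440 µg/L·hr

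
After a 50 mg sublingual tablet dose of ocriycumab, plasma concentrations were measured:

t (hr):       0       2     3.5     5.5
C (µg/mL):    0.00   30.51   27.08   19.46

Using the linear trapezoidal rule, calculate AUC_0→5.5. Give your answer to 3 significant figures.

Trapezoidal AUC_0→5.5:
  [0→2]: (0.00+30.51)/2 × 2 = 30.51
  [2→3.5]: (30.51+27.08)/2 × 1.5 = 43.1925
  [3.5→5.5]: (27.08+19.46)/2 × 2 = 46.54
  Sum = 120.2425 µg/mL·hr

AUC = 120 µg/mL·hr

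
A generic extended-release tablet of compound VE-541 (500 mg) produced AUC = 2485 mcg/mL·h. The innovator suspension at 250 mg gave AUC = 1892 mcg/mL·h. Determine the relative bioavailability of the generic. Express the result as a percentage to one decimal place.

F_rel = (AUC_test/D_test) / (AUC_ref/D_ref)
      = (2485/500) / (1892/250)
      = 4.97 / 7.568 = 0.6567 = 65.67%

F_rel = 65.7%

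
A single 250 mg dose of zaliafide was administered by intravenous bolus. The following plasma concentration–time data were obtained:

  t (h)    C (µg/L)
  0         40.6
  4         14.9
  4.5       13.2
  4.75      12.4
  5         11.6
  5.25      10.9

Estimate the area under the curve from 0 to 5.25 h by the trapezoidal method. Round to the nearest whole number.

AUC = 127 µg/L·h

Trapezoidal AUC_0→5.25:
  [0→4]: (40.6+14.9)/2 × 4 = 111.0
  [4→4.5]: (14.9+13.2)/2 × 0.5 = 7.025
  [4.5→4.75]: (13.2+12.4)/2 × 0.25 = 3.2
  [4.75→5]: (12.4+11.6)/2 × 0.25 = 3.0
  [5→5.25]: (11.6+10.9)/2 × 0.25 = 2.8125
  Sum = 127.0375 µg/L·h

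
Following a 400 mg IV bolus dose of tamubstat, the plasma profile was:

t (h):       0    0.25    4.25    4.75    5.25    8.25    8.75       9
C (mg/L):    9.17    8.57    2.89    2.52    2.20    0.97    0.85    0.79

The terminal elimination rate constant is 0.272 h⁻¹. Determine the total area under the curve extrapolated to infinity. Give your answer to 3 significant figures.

Trapezoidal AUC_0→9:
  [0→0.25]: (9.17+8.57)/2 × 0.25 = 2.2175
  [0.25→4.25]: (8.57+2.89)/2 × 4 = 22.92
  [4.25→4.75]: (2.89+2.52)/2 × 0.5 = 1.3525
  [4.75→5.25]: (2.52+2.20)/2 × 0.5 = 1.18
  [5.25→8.25]: (2.20+0.97)/2 × 3 = 4.755
  [8.25→8.75]: (0.97+0.85)/2 × 0.5 = 0.455
  [8.75→9]: (0.85+0.79)/2 × 0.25 = 0.205
  Sum = 33.085 mg/L·h
Extrapolated tail: C_last / k_e = 0.79 / 0.272 = 2.904
AUC_0→∞ = 33.085 + 2.904 = 35.989 mg/L·h

AUC = 36.0 mg/L·h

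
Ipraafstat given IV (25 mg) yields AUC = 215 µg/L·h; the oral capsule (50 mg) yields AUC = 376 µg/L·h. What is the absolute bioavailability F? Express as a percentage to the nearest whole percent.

F = 87%

F = (AUC_ev / D_ev) / (AUC_iv / D_iv)
  = (376/50) / (215/25)
  = 7.52 / 8.6 = 0.8744
  = 87.44%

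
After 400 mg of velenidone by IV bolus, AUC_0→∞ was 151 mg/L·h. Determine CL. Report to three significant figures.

CL = 2.65 L/h

CL = Dose_iv / AUC_0→∞
   = 400 / 151 = 2.64901 L/h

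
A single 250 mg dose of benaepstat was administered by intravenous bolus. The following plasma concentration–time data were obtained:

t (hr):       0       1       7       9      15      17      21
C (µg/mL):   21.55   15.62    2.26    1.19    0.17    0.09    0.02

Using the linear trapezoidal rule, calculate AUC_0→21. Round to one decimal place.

AUC = 80.2 µg/mL·hr

Trapezoidal AUC_0→21:
  [0→1]: (21.55+15.62)/2 × 1 = 18.585
  [1→7]: (15.62+2.26)/2 × 6 = 53.64
  [7→9]: (2.26+1.19)/2 × 2 = 3.45
  [9→15]: (1.19+0.17)/2 × 6 = 4.08
  [15→17]: (0.17+0.09)/2 × 2 = 0.26
  [17→21]: (0.09+0.02)/2 × 4 = 0.22
  Sum = 80.235 µg/mL·hr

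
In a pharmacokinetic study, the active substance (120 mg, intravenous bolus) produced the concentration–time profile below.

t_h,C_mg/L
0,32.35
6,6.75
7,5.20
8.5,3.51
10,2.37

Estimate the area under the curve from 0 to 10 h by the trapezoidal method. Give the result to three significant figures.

Trapezoidal AUC_0→10:
  [0→6]: (32.35+6.75)/2 × 6 = 117.3
  [6→7]: (6.75+5.20)/2 × 1 = 5.975
  [7→8.5]: (5.20+3.51)/2 × 1.5 = 6.5325
  [8.5→10]: (3.51+2.37)/2 × 1.5 = 4.41
  Sum = 134.2175 mg/L·h

AUC = 134 mg/L·h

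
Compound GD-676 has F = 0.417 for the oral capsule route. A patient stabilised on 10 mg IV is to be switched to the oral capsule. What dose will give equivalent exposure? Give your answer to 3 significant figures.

D_oral = 24.0 mg

For equal systemic exposure: F × D_ev = D_iv
D_ev = D_iv / F = 10 / 0.417 = 23.9808 mg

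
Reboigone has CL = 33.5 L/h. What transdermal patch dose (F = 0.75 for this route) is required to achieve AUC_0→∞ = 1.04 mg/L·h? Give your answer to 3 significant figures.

Dose = CL × AUC_0→∞ / F
     = 33.5 × 1.04 / 0.75 = 46.4533 mg

Dose = 46.5 mg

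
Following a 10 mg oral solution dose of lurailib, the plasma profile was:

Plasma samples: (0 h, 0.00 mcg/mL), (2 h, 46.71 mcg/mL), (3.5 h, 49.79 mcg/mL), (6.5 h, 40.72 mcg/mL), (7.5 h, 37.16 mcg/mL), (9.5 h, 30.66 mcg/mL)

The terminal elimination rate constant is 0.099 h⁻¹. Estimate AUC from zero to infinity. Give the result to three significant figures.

Trapezoidal AUC_0→9.5:
  [0→2]: (0.00+46.71)/2 × 2 = 46.71
  [2→3.5]: (46.71+49.79)/2 × 1.5 = 72.375
  [3.5→6.5]: (49.79+40.72)/2 × 3 = 135.765
  [6.5→7.5]: (40.72+37.16)/2 × 1 = 38.94
  [7.5→9.5]: (37.16+30.66)/2 × 2 = 67.82
  Sum = 361.61 mcg/mL·h
Extrapolated tail: C_last / k_e = 30.66 / 0.099 = 309.697
AUC_0→∞ = 361.61 + 309.697 = 671.307 mcg/mL·h

AUC = 671 mcg/mL·h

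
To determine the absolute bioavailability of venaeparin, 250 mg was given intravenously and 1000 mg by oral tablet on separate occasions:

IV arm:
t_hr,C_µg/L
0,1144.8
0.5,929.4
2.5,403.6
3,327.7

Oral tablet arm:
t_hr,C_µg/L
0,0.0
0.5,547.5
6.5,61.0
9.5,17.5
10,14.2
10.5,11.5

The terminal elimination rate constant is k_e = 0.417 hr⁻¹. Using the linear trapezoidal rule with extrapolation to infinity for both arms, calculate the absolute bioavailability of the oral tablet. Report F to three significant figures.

F = 0.188

Trapezoidal AUC_0→3 (IV):
  [0→0.5]: (1144.8+929.4)/2 × 0.5 = 518.55
  [0.5→2.5]: (929.4+403.6)/2 × 2 = 1333.0
  [2.5→3]: (403.6+327.7)/2 × 0.5 = 182.825
  Sum = 2034.375 µg/L·hr
IV tail: 327.7/0.417 = 785.851; AUC_iv,0→∞ = 2034.375 + 785.851 = 2820.226 µg/L·hr
Trapezoidal AUC_0→10.5 (oral tablet):
  [0→0.5]: (0.0+547.5)/2 × 0.5 = 136.875
  [0.5→6.5]: (547.5+61.0)/2 × 6 = 1825.5
  [6.5→9.5]: (61.0+17.5)/2 × 3 = 117.75
  [9.5→10]: (17.5+14.2)/2 × 0.5 = 7.925
  [10→10.5]: (14.2+11.5)/2 × 0.5 = 6.425
  Sum = 2094.475 µg/L·hr
oral tablet tail: 11.5/0.417 = 27.578; AUC_ev,0→∞ = 2094.475 + 27.578 = 2122.053 µg/L·hr
F = (AUC_ev/D_ev)/(AUC_iv/D_iv) = (2122.053/1000)/(2820.226/250) = 2.122053/11.280904 = 0.1881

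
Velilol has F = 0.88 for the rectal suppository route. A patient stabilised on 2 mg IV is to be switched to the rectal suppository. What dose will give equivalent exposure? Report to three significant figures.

For equal systemic exposure: F × D_ev = D_iv
D_ev = D_iv / F = 2 / 0.88 = 2.27273 mg

D_rectal = 2.27 mg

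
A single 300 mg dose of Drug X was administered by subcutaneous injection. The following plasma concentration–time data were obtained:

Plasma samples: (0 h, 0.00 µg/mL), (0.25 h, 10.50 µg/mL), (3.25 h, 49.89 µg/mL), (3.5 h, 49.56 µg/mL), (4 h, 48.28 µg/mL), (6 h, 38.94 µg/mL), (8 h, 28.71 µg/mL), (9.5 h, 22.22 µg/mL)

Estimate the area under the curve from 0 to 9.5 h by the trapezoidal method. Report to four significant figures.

AUC = 321.9 µg/mL·h

Trapezoidal AUC_0→9.5:
  [0→0.25]: (0.00+10.50)/2 × 0.25 = 1.3125
  [0.25→3.25]: (10.50+49.89)/2 × 3 = 90.585
  [3.25→3.5]: (49.89+49.56)/2 × 0.25 = 12.43125
  [3.5→4]: (49.56+48.28)/2 × 0.5 = 24.46
  [4→6]: (48.28+38.94)/2 × 2 = 87.22
  [6→8]: (38.94+28.71)/2 × 2 = 67.65
  [8→9.5]: (28.71+22.22)/2 × 1.5 = 38.1975
  Sum = 321.85625 µg/mL·h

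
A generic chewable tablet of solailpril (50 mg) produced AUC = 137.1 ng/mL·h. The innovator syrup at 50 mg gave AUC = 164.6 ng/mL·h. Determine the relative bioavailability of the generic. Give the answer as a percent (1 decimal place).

F_rel = 83.3%

F_rel = (AUC_test/D_test) / (AUC_ref/D_ref)
      = (137.1/50) / (164.6/50)
      = 2.742 / 3.292 = 0.8329 = 83.29%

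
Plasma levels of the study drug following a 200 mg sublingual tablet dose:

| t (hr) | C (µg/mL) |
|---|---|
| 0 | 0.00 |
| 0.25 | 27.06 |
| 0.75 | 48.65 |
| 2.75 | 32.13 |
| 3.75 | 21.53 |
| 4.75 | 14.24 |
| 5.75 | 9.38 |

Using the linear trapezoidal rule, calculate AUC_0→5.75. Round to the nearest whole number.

AUC = 160 µg/mL·hr

Trapezoidal AUC_0→5.75:
  [0→0.25]: (0.00+27.06)/2 × 0.25 = 3.3825
  [0.25→0.75]: (27.06+48.65)/2 × 0.5 = 18.9275
  [0.75→2.75]: (48.65+32.13)/2 × 2 = 80.78
  [2.75→3.75]: (32.13+21.53)/2 × 1 = 26.83
  [3.75→4.75]: (21.53+14.24)/2 × 1 = 17.885
  [4.75→5.75]: (14.24+9.38)/2 × 1 = 11.81
  Sum = 159.615 µg/mL·hr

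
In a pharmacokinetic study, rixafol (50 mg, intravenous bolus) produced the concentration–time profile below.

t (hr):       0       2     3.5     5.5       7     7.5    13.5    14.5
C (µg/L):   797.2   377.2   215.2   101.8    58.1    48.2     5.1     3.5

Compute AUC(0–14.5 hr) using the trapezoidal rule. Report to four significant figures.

AUC = 2246 µg/L·hr

Trapezoidal AUC_0→14.5:
  [0→2]: (797.2+377.2)/2 × 2 = 1174.4
  [2→3.5]: (377.2+215.2)/2 × 1.5 = 444.3
  [3.5→5.5]: (215.2+101.8)/2 × 2 = 317.0
  [5.5→7]: (101.8+58.1)/2 × 1.5 = 119.925
  [7→7.5]: (58.1+48.2)/2 × 0.5 = 26.575
  [7.5→13.5]: (48.2+5.1)/2 × 6 = 159.9
  [13.5→14.5]: (5.1+3.5)/2 × 1 = 4.3
  Sum = 2246.4 µg/L·hr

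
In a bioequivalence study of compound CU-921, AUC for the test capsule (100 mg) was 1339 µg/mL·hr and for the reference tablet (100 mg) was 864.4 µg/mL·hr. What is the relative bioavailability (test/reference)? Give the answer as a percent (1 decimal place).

F_rel = 154.9%

F_rel = (AUC_test/D_test) / (AUC_ref/D_ref)
      = (1339/100) / (864.4/100)
      = 13.39 / 8.644 = 1.5491 = 154.91%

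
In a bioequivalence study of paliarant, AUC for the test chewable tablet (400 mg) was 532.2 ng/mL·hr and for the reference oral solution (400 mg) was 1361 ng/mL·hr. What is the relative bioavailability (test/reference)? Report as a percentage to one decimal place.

F_rel = (AUC_test/D_test) / (AUC_ref/D_ref)
      = (532.2/400) / (1361/400)
      = 1.3305 / 3.4025 = 0.3910 = 39.10%

F_rel = 39.1%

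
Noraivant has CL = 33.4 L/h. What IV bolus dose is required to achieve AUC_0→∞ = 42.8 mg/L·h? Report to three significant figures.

Dose = 1430 mg

Dose_iv = CL × AUC_0→∞
     = 33.4 × 42.8 = 1429.52 mg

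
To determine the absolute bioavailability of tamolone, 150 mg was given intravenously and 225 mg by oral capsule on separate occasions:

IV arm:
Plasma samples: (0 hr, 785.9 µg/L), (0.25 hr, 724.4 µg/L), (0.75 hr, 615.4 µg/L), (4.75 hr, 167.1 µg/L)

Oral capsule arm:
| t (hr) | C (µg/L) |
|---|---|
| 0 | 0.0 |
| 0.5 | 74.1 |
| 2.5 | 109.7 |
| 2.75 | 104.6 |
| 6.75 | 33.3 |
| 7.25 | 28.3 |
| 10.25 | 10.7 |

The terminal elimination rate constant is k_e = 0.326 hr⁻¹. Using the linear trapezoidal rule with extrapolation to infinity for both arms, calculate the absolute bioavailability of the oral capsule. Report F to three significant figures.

F = 0.157

Trapezoidal AUC_0→4.75 (IV):
  [0→0.25]: (785.9+724.4)/2 × 0.25 = 188.7875
  [0.25→0.75]: (724.4+615.4)/2 × 0.5 = 334.95
  [0.75→4.75]: (615.4+167.1)/2 × 4 = 1565.0
  Sum = 2088.7375 µg/L·hr
IV tail: 167.1/0.326 = 512.577; AUC_iv,0→∞ = 2088.7375 + 512.577 = 2601.3145 µg/L·hr
Trapezoidal AUC_0→10.25 (oral capsule):
  [0→0.5]: (0.0+74.1)/2 × 0.5 = 18.525
  [0.5→2.5]: (74.1+109.7)/2 × 2 = 183.8
  [2.5→2.75]: (109.7+104.6)/2 × 0.25 = 26.7875
  [2.75→6.75]: (104.6+33.3)/2 × 4 = 275.8
  [6.75→7.25]: (33.3+28.3)/2 × 0.5 = 15.4
  [7.25→10.25]: (28.3+10.7)/2 × 3 = 58.5
  Sum = 578.8125 µg/L·hr
oral capsule tail: 10.7/0.326 = 32.822; AUC_ev,0→∞ = 578.8125 + 32.822 = 611.6345 µg/L·hr
F = (AUC_ev/D_ev)/(AUC_iv/D_iv) = (611.6345/225)/(2601.3145/150) = 2.71838/17.3421 = 0.1568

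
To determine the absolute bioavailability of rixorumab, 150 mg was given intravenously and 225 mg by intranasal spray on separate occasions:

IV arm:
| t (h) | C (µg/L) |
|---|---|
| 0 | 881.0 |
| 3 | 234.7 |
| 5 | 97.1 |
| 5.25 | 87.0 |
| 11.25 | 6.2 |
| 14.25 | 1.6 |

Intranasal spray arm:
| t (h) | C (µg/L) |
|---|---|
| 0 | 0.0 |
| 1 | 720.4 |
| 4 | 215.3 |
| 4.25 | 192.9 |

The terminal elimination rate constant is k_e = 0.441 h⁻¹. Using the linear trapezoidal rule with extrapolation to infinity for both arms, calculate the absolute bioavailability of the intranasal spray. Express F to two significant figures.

Trapezoidal AUC_0→14.25 (IV):
  [0→3]: (881.0+234.7)/2 × 3 = 1673.55
  [3→5]: (234.7+97.1)/2 × 2 = 331.8
  [5→5.25]: (97.1+87.0)/2 × 0.25 = 23.0125
  [5.25→11.25]: (87.0+6.2)/2 × 6 = 279.6
  [11.25→14.25]: (6.2+1.6)/2 × 3 = 11.7
  Sum = 2319.6625 µg/L·h
IV tail: 1.6/0.441 = 3.628; AUC_iv,0→∞ = 2319.6625 + 3.628 = 2323.2905 µg/L·h
Trapezoidal AUC_0→4.25 (intranasal spray):
  [0→1]: (0.0+720.4)/2 × 1 = 360.2
  [1→4]: (720.4+215.3)/2 × 3 = 1403.55
  [4→4.25]: (215.3+192.9)/2 × 0.25 = 51.025
  Sum = 1814.775 µg/L·h
intranasal spray tail: 192.9/0.441 = 437.415; AUC_ev,0→∞ = 1814.775 + 437.415 = 2252.19 µg/L·h
F = (AUC_ev/D_ev)/(AUC_iv/D_iv) = (2252.19/225)/(2323.2905/150) = 10.0097/15.4886 = 0.6463

F = 0.65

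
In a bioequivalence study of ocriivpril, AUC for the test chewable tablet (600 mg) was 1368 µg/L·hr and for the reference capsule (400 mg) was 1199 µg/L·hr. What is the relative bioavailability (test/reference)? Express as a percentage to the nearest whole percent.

F_rel = (AUC_test/D_test) / (AUC_ref/D_ref)
      = (1368/600) / (1199/400)
      = 2.28 / 2.9975 = 0.7606 = 76.06%

F_rel = 76%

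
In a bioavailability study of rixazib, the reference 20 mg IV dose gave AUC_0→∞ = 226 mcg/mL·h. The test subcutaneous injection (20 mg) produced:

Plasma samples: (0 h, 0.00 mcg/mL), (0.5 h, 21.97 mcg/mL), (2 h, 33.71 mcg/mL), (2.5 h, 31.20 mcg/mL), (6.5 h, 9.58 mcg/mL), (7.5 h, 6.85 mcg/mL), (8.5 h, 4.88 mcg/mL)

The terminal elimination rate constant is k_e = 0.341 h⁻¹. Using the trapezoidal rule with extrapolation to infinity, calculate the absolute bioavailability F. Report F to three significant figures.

Trapezoidal AUC_0→8.5 (subcutaneous injection):
  [0→0.5]: (0.00+21.97)/2 × 0.5 = 5.4925
  [0.5→2]: (21.97+33.71)/2 × 1.5 = 41.76
  [2→2.5]: (33.71+31.20)/2 × 0.5 = 16.2275
  [2.5→6.5]: (31.20+9.58)/2 × 4 = 81.56
  [6.5→7.5]: (9.58+6.85)/2 × 1 = 8.215
  [7.5→8.5]: (6.85+4.88)/2 × 1 = 5.865
  Sum = 159.12 mcg/mL·h
Tail: C_last/k_e = 4.88/0.341 = 14.311
AUC_0→∞ (subcutaneous injection) = 159.12 + 14.311 = 173.431 mcg/mL·h
F = (AUC_ev/D_ev)/(AUC_iv/D_iv) = (173.431/20)/(226/20) = 8.67155/11.3 = 0.7674

F = 0.767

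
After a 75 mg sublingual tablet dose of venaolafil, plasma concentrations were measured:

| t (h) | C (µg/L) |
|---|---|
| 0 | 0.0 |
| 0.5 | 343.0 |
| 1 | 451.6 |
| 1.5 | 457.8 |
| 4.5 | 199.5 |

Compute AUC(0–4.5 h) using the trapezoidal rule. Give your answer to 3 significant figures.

AUC = 1500 µg/L·h

Trapezoidal AUC_0→4.5:
  [0→0.5]: (0.0+343.0)/2 × 0.5 = 85.75
  [0.5→1]: (343.0+451.6)/2 × 0.5 = 198.65
  [1→1.5]: (451.6+457.8)/2 × 0.5 = 227.35
  [1.5→4.5]: (457.8+199.5)/2 × 3 = 985.95
  Sum = 1497.7 µg/L·h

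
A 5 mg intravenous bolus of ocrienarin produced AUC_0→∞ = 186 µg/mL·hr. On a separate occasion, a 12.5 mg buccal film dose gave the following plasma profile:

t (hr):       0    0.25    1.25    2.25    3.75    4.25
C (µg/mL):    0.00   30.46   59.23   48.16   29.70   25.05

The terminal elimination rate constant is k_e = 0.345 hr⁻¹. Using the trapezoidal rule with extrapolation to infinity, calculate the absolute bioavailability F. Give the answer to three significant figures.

Trapezoidal AUC_0→4.25 (buccal film):
  [0→0.25]: (0.00+30.46)/2 × 0.25 = 3.8075
  [0.25→1.25]: (30.46+59.23)/2 × 1 = 44.845
  [1.25→2.25]: (59.23+48.16)/2 × 1 = 53.695
  [2.25→3.75]: (48.16+29.70)/2 × 1.5 = 58.395
  [3.75→4.25]: (29.70+25.05)/2 × 0.5 = 13.6875
  Sum = 174.43 µg/mL·hr
Tail: C_last/k_e = 25.05/0.345 = 72.609
AUC_0→∞ (buccal film) = 174.43 + 72.609 = 247.039 µg/mL·hr
F = (AUC_ev/D_ev)/(AUC_iv/D_iv) = (247.039/12.5)/(186/5) = 19.76312/37.2 = 0.5313

F = 0.531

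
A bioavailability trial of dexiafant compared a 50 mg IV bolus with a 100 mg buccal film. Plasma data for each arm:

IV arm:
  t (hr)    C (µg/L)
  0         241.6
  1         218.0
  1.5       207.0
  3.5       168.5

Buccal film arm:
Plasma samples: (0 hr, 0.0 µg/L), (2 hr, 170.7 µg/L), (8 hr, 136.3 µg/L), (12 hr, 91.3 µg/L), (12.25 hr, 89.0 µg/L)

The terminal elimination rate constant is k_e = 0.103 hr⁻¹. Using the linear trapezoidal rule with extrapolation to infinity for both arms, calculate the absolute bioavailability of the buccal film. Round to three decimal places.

F = 0.518

Trapezoidal AUC_0→3.5 (IV):
  [0→1]: (241.6+218.0)/2 × 1 = 229.8
  [1→1.5]: (218.0+207.0)/2 × 0.5 = 106.25
  [1.5→3.5]: (207.0+168.5)/2 × 2 = 375.5
  Sum = 711.55 µg/L·hr
IV tail: 168.5/0.103 = 1635.922; AUC_iv,0→∞ = 711.55 + 1635.922 = 2347.472 µg/L·hr
Trapezoidal AUC_0→12.25 (buccal film):
  [0→2]: (0.0+170.7)/2 × 2 = 170.7
  [2→8]: (170.7+136.3)/2 × 6 = 921.0
  [8→12]: (136.3+91.3)/2 × 4 = 455.2
  [12→12.25]: (91.3+89.0)/2 × 0.25 = 22.5375
  Sum = 1569.4375 µg/L·hr
buccal film tail: 89.0/0.103 = 864.078; AUC_ev,0→∞ = 1569.4375 + 864.078 = 2433.5155 µg/L·hr
F = (AUC_ev/D_ev)/(AUC_iv/D_iv) = (2433.5155/100)/(2347.472/50) = 24.335155/46.94944 = 0.5183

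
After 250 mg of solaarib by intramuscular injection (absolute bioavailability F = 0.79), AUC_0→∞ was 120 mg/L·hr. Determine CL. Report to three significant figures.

CL = 1.65 L/hr

CL = F × Dose / AUC_0→∞
   = 0.79 × 250 / 120 = 1.64583 L/hr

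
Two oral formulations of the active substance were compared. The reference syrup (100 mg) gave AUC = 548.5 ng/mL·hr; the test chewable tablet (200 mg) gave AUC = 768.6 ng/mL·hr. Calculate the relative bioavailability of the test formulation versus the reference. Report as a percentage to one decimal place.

F_rel = (AUC_test/D_test) / (AUC_ref/D_ref)
      = (768.6/200) / (548.5/100)
      = 3.843 / 5.485 = 0.7006 = 70.06%

F_rel = 70.1%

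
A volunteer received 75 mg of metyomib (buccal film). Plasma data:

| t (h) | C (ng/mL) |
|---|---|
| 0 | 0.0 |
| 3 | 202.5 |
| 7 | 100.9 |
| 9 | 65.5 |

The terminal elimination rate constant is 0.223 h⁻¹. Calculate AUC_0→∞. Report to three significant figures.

Trapezoidal AUC_0→9:
  [0→3]: (0.0+202.5)/2 × 3 = 303.75
  [3→7]: (202.5+100.9)/2 × 4 = 606.8
  [7→9]: (100.9+65.5)/2 × 2 = 166.4
  Sum = 1076.95 ng/mL·h
Extrapolated tail: C_last / k_e = 65.5 / 0.223 = 293.722
AUC_0→∞ = 1076.95 + 293.722 = 1370.672 ng/mL·h

AUC = 1370 ng/mL·h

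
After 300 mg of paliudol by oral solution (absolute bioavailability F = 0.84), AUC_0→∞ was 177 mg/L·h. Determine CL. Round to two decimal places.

CL = F × Dose / AUC_0→∞
   = 0.84 × 300 / 177 = 1.42373 L/h

CL = 1.42 L/h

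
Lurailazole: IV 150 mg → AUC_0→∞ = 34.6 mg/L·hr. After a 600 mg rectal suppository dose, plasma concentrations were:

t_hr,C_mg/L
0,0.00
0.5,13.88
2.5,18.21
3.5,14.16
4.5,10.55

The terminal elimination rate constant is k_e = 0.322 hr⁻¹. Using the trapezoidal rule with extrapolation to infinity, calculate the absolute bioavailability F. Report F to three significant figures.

Trapezoidal AUC_0→4.5 (rectal suppository):
  [0→0.5]: (0.00+13.88)/2 × 0.5 = 3.47
  [0.5→2.5]: (13.88+18.21)/2 × 2 = 32.09
  [2.5→3.5]: (18.21+14.16)/2 × 1 = 16.185
  [3.5→4.5]: (14.16+10.55)/2 × 1 = 12.355
  Sum = 64.1 mg/L·hr
Tail: C_last/k_e = 10.55/0.322 = 32.764
AUC_0→∞ (rectal suppository) = 64.1 + 32.764 = 96.864 mg/L·hr
F = (AUC_ev/D_ev)/(AUC_iv/D_iv) = (96.864/600)/(34.6/150) = 0.16144/0.230667 = 0.6999

F = 0.700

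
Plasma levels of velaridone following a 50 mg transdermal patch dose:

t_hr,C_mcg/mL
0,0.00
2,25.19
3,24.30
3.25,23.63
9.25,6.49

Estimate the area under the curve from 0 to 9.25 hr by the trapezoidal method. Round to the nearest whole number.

AUC = 146 mcg/mL·hr

Trapezoidal AUC_0→9.25:
  [0→2]: (0.00+25.19)/2 × 2 = 25.19
  [2→3]: (25.19+24.30)/2 × 1 = 24.745
  [3→3.25]: (24.30+23.63)/2 × 0.25 = 5.99125
  [3.25→9.25]: (23.63+6.49)/2 × 6 = 90.36
  Sum = 146.28625 mcg/mL·hr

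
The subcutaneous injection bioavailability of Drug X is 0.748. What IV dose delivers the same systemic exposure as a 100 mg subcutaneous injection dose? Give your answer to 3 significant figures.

D_iv = 74.8 mg

Systemic exposure from an extravascular dose = F × D_ev, so the equivalent IV dose is F × D_ev.
D_iv = F × D_ev = 0.748 × 100 = 74.8 mg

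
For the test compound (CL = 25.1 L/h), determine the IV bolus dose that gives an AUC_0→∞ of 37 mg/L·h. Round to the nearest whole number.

Dose_iv = CL × AUC_0→∞
     = 25.1 × 37 = 928.7 mg

Dose = 929 mg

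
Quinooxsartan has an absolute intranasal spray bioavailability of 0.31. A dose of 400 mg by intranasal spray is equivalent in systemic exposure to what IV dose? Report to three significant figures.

Systemic exposure from an extravascular dose = F × D_ev, so the equivalent IV dose is F × D_ev.
D_iv = F × D_ev = 0.31 × 400 = 124 mg

D_iv = 124 mg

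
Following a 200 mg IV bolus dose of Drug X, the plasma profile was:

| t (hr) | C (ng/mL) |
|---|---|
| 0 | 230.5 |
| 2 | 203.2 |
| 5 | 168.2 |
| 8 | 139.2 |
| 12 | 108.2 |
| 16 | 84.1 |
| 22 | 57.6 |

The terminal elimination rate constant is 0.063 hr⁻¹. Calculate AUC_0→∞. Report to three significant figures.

Trapezoidal AUC_0→22:
  [0→2]: (230.5+203.2)/2 × 2 = 433.7
  [2→5]: (203.2+168.2)/2 × 3 = 557.1
  [5→8]: (168.2+139.2)/2 × 3 = 461.1
  [8→12]: (139.2+108.2)/2 × 4 = 494.8
  [12→16]: (108.2+84.1)/2 × 4 = 384.6
  [16→22]: (84.1+57.6)/2 × 6 = 425.1
  Sum = 2756.4 ng/mL·hr
Extrapolated tail: C_last / k_e = 57.6 / 0.063 = 914.286
AUC_0→∞ = 2756.4 + 914.286 = 3670.686 ng/mL·hr

AUC = 3670 ng/mL·hr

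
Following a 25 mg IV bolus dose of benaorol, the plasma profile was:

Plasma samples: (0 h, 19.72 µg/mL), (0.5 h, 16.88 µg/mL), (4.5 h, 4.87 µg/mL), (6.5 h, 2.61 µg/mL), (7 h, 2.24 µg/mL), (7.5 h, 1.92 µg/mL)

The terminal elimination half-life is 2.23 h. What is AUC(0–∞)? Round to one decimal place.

AUC = 68.6 µg/mL·h

Trapezoidal AUC_0→7.5:
  [0→0.5]: (19.72+16.88)/2 × 0.5 = 9.15
  [0.5→4.5]: (16.88+4.87)/2 × 4 = 43.5
  [4.5→6.5]: (4.87+2.61)/2 × 2 = 7.48
  [6.5→7]: (2.61+2.24)/2 × 0.5 = 1.2125
  [7→7.5]: (2.24+1.92)/2 × 0.5 = 1.04
  Sum = 62.3825 µg/mL·h
k_e = ln2 / t½ = 0.693147 / 2.23 = 0.3108 h^-1
Extrapolated tail: C_last / k_e = 1.92 / 0.3108 = 6.178
AUC_0→∞ = 62.3825 + 6.178 = 68.5605 µg/mL·h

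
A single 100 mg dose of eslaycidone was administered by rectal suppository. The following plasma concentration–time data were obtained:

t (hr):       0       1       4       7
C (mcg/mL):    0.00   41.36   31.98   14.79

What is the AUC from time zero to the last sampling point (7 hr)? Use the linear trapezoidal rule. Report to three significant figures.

Trapezoidal AUC_0→7:
  [0→1]: (0.00+41.36)/2 × 1 = 20.68
  [1→4]: (41.36+31.98)/2 × 3 = 110.01
  [4→7]: (31.98+14.79)/2 × 3 = 70.155
  Sum = 200.845 mcg/mL·hr

AUC = 201 mcg/mL·hr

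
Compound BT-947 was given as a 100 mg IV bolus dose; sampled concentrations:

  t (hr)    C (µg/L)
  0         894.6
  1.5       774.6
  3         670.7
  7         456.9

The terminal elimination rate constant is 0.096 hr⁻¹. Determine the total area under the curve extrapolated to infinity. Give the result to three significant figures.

Trapezoidal AUC_0→7:
  [0→1.5]: (894.6+774.6)/2 × 1.5 = 1251.9
  [1.5→3]: (774.6+670.7)/2 × 1.5 = 1083.975
  [3→7]: (670.7+456.9)/2 × 4 = 2255.2
  Sum = 4591.075 µg/L·hr
Extrapolated tail: C_last / k_e = 456.9 / 0.096 = 4759.375
AUC_0→∞ = 4591.075 + 4759.375 = 9350.45 µg/L·hr

AUC = 9350 µg/L·hr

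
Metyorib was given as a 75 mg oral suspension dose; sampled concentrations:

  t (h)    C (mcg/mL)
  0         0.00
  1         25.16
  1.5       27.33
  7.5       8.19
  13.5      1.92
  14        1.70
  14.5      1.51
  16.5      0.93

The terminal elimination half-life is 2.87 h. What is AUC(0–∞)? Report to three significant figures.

Trapezoidal AUC_0→16.5:
  [0→1]: (0.00+25.16)/2 × 1 = 12.58
  [1→1.5]: (25.16+27.33)/2 × 0.5 = 13.1225
  [1.5→7.5]: (27.33+8.19)/2 × 6 = 106.56
  [7.5→13.5]: (8.19+1.92)/2 × 6 = 30.33
  [13.5→14]: (1.92+1.70)/2 × 0.5 = 0.905
  [14→14.5]: (1.70+1.51)/2 × 0.5 = 0.8025
  [14.5→16.5]: (1.51+0.93)/2 × 2 = 2.44
  Sum = 166.74 mcg/mL·h
k_e = ln2 / t½ = 0.693147 / 2.87 = 0.2415 h^-1
Extrapolated tail: C_last / k_e = 0.93 / 0.2415 = 3.851
AUC_0→∞ = 166.74 + 3.851 = 170.591 mcg/mL·h

AUC = 171 mcg/mL·h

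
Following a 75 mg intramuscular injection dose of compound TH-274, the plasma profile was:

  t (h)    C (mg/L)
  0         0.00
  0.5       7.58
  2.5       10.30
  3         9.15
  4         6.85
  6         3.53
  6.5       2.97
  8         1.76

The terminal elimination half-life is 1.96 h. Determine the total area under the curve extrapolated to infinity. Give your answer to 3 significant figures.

AUC = 53.2 mg/L·h

Trapezoidal AUC_0→8:
  [0→0.5]: (0.00+7.58)/2 × 0.5 = 1.895
  [0.5→2.5]: (7.58+10.30)/2 × 2 = 17.88
  [2.5→3]: (10.30+9.15)/2 × 0.5 = 4.8625
  [3→4]: (9.15+6.85)/2 × 1 = 8.0
  [4→6]: (6.85+3.53)/2 × 2 = 10.38
  [6→6.5]: (3.53+2.97)/2 × 0.5 = 1.625
  [6.5→8]: (2.97+1.76)/2 × 1.5 = 3.5475
  Sum = 48.19 mg/L·h
k_e = ln2 / t½ = 0.693147 / 1.96 = 0.3536 h^-1
Extrapolated tail: C_last / k_e = 1.76 / 0.3536 = 4.977
AUC_0→∞ = 48.19 + 4.977 = 53.167 mg/L·h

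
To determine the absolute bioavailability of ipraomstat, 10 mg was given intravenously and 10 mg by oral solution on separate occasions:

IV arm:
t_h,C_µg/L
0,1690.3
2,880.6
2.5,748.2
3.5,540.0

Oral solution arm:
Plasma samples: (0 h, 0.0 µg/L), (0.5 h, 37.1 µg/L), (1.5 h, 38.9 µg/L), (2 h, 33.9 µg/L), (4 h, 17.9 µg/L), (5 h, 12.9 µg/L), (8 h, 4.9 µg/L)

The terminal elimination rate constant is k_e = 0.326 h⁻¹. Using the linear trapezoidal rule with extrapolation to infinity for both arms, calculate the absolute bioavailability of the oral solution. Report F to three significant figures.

Trapezoidal AUC_0→3.5 (IV):
  [0→2]: (1690.3+880.6)/2 × 2 = 2570.9
  [2→2.5]: (880.6+748.2)/2 × 0.5 = 407.2
  [2.5→3.5]: (748.2+540.0)/2 × 1 = 644.1
  Sum = 3622.2 µg/L·h
IV tail: 540.0/0.326 = 1656.442; AUC_iv,0→∞ = 3622.2 + 1656.442 = 5278.642 µg/L·h
Trapezoidal AUC_0→8 (oral solution):
  [0→0.5]: (0.0+37.1)/2 × 0.5 = 9.275
  [0.5→1.5]: (37.1+38.9)/2 × 1 = 38.0
  [1.5→2]: (38.9+33.9)/2 × 0.5 = 18.2
  [2→4]: (33.9+17.9)/2 × 2 = 51.8
  [4→5]: (17.9+12.9)/2 × 1 = 15.4
  [5→8]: (12.9+4.9)/2 × 3 = 26.7
  Sum = 159.375 µg/L·h
oral solution tail: 4.9/0.326 = 15.031; AUC_ev,0→∞ = 159.375 + 15.031 = 174.406 µg/L·h
F = (AUC_ev/D_ev)/(AUC_iv/D_iv) = (174.406/10)/(5278.642/10) = 17.4406/527.8642 = 0.0330

F = 0.0330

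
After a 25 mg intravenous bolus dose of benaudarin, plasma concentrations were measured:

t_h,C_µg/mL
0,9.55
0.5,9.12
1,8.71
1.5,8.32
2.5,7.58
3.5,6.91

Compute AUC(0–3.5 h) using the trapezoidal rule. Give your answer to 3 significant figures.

Trapezoidal AUC_0→3.5:
  [0→0.5]: (9.55+9.12)/2 × 0.5 = 4.6675
  [0.5→1]: (9.12+8.71)/2 × 0.5 = 4.4575
  [1→1.5]: (8.71+8.32)/2 × 0.5 = 4.2575
  [1.5→2.5]: (8.32+7.58)/2 × 1 = 7.95
  [2.5→3.5]: (7.58+6.91)/2 × 1 = 7.245
  Sum = 28.5775 µg/mL·h

AUC = 28.6 µg/mL·h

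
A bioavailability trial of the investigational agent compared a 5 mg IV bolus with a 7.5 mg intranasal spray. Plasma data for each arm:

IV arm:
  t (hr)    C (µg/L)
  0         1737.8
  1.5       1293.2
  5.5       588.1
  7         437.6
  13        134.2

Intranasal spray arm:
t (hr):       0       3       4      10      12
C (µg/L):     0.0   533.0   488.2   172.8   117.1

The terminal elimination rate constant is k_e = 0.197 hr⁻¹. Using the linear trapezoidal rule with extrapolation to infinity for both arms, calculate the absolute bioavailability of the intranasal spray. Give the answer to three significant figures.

F = 0.303

Trapezoidal AUC_0→13 (IV):
  [0→1.5]: (1737.8+1293.2)/2 × 1.5 = 2273.25
  [1.5→5.5]: (1293.2+588.1)/2 × 4 = 3762.6
  [5.5→7]: (588.1+437.6)/2 × 1.5 = 769.275
  [7→13]: (437.6+134.2)/2 × 6 = 1715.4
  Sum = 8520.525 µg/L·hr
IV tail: 134.2/0.197 = 681.218; AUC_iv,0→∞ = 8520.525 + 681.218 = 9201.743 µg/L·hr
Trapezoidal AUC_0→12 (intranasal spray):
  [0→3]: (0.0+533.0)/2 × 3 = 799.5
  [3→4]: (533.0+488.2)/2 × 1 = 510.6
  [4→10]: (488.2+172.8)/2 × 6 = 1983.0
  [10→12]: (172.8+117.1)/2 × 2 = 289.9
  Sum = 3583.0 µg/L·hr
intranasal spray tail: 117.1/0.197 = 594.416; AUC_ev,0→∞ = 3583.0 + 594.416 = 4177.416 µg/L·hr
F = (AUC_ev/D_ev)/(AUC_iv/D_iv) = (4177.416/7.5)/(9201.743/5) = 556.9888/1840.3486 = 0.3027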